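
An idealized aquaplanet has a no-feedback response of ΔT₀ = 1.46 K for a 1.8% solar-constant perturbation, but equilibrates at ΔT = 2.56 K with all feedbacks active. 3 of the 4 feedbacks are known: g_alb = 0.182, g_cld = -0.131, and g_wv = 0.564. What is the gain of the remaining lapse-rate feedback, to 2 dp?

Amplification A = ΔT/ΔT₀ = 2.56/1.46 = 1.753.
Total gain g = 1 − 1/A = 1 − 1/1.753 = 0.4295.
Known gains sum to 0.182 − 0.131 + 0.564 = 0.615.
g_lr = 0.4295 − 0.615 = -0.19.

-0.19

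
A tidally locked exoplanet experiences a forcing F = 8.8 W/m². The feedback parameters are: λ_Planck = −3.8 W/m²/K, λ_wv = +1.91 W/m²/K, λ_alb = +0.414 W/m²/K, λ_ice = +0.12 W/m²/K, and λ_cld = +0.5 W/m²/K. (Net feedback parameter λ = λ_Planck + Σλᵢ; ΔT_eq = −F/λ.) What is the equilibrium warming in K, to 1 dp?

10.3 K

Net feedback parameter λ = (−3.8) + (+1.91) + (+0.414) + (+0.12) + (+0.5) = -0.856 W/m²/K.
ΔT = −F/λ = −8.8/(-0.856) = 10.3 K.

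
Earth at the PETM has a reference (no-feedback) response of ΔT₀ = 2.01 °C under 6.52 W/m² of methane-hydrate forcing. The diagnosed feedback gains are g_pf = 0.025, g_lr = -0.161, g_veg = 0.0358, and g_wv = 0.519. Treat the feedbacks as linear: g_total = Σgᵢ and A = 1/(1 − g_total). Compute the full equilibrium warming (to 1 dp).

3.5 °C

Total gain g = 0.025 − 0.161 + 0.0358 + 0.519 = 0.4188.
Amplification A = 1/(1 − 0.4188) = 1.721.
ΔT = 2.01 × 1.721 = 3.5 °C.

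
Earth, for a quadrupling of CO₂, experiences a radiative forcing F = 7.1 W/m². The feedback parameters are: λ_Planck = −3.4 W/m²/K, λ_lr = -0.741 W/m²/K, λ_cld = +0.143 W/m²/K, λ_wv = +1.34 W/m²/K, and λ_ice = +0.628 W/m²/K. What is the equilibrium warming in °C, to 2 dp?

Net feedback parameter λ = (−3.4) + (-0.741) + (+0.143) + (+1.34) + (+0.628) = -2.03 W/m²/K.
ΔT = −F/λ = −7.1/(-2.03) = 3.50 °C.

3.50 °C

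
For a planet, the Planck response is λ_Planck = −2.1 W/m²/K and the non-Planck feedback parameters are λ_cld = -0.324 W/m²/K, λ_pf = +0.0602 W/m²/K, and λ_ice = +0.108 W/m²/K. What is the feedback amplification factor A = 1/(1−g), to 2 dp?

Convert to gains: g_cld = -0.324/2.1 = -0.1543; g_pf = 0.0602/2.1 = 0.02867; g_ice = 0.108/2.1 = 0.05143.
Total gain g = -0.0742.
A = 1/(1 + 0.0742) = 0.93.

0.93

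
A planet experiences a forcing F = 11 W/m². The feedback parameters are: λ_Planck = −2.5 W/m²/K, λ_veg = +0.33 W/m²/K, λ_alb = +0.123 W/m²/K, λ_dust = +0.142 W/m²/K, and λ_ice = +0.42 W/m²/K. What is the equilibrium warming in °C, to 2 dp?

Net feedback parameter λ = (−2.5) + (+0.33) + (+0.123) + (+0.142) + (+0.42) = -1.485 W/m²/K.
ΔT = −F/λ = −11/(-1.485) = 7.41 °C.

7.41 °C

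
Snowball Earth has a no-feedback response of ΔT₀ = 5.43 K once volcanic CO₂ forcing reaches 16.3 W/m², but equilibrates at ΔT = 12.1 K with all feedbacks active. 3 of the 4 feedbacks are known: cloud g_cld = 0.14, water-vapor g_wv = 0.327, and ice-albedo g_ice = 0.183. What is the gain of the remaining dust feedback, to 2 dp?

-0.10

Amplification A = ΔT/ΔT₀ = 12.1/5.43 = 2.228.
Total gain g = 1 − 1/A = 1 − 1/2.228 = 0.5512.
Known gains sum to 0.14 + 0.327 + 0.183 = 0.65.
g_dust = 0.5512 − 0.65 = -0.10.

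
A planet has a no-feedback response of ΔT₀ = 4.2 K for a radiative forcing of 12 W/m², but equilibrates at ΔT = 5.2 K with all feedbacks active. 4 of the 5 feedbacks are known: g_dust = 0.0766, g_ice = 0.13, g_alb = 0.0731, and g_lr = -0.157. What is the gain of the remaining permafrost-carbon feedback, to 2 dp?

Amplification A = ΔT/ΔT₀ = 5.2/4.2 = 1.238.
Total gain g = 1 − 1/A = 1 − 1/1.238 = 0.1922.
Known gains sum to 0.0766 + 0.13 + 0.0731 − 0.157 = 0.1227.
g_pf = 0.1922 − 0.1227 = 0.07.

0.07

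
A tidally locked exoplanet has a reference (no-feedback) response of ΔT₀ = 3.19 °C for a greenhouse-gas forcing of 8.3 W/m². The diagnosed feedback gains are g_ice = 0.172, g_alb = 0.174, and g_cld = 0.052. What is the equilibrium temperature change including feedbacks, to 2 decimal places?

5.30 °C

Total gain g = 0.172 + 0.174 + 0.052 = 0.398.
Amplification A = 1/(1 − 0.398) = 1.661.
ΔT = 3.19 × 1.661 = 5.30 °C.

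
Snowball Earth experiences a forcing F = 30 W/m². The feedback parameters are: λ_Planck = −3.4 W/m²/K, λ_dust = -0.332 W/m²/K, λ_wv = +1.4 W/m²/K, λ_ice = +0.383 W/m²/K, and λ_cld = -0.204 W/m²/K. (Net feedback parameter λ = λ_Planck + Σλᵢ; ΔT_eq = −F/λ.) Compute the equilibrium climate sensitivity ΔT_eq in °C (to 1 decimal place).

Net feedback parameter λ = (−3.4) + (-0.332) + (+1.4) + (+0.383) + (-0.204) = -2.153 W/m²/K.
ΔT = −F/λ = −30/(-2.153) = 13.9 °C.

13.9 °C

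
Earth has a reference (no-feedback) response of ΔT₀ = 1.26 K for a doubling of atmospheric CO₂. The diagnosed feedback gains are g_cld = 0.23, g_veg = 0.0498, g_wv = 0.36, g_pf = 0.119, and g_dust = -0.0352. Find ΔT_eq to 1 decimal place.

Total gain g = 0.23 + 0.0498 + 0.36 + 0.119 − 0.0352 = 0.7236.
Amplification A = 1/(1 − 0.7236) = 3.618.
ΔT = 1.26 × 3.618 = 4.6 K.

4.6 K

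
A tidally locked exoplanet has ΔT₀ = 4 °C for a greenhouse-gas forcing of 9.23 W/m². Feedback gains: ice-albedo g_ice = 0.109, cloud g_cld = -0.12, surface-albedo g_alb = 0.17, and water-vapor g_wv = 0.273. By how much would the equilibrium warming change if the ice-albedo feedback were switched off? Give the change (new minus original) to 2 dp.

-1.13 °C

Original: g = 0.432, ΔT = 4/(1−0.432) = 7.0423 °C.
Without ice-albedo: g' = 0.323, ΔT' = 4/(1−0.323) = 5.9084 °C.
Change = 5.9084 − 7.0423 = -1.13 °C.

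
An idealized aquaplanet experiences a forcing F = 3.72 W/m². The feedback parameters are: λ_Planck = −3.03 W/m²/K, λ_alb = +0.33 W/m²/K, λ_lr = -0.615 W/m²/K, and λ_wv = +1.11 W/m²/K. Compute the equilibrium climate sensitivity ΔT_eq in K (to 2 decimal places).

1.69 K

Net feedback parameter λ = (−3.03) + (+0.33) + (-0.615) + (+1.11) = -2.205 W/m²/K.
ΔT = −F/λ = −3.72/(-2.205) = 1.69 K.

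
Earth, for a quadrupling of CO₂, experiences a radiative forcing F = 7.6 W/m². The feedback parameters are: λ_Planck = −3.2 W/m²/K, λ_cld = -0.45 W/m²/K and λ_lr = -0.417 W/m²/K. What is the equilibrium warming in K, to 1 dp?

Net feedback parameter λ = (−3.2) + (-0.45) + (-0.417) = -4.067 W/m²/K.
ΔT = −F/λ = −7.6/(-4.067) = 1.9 K.

1.9 K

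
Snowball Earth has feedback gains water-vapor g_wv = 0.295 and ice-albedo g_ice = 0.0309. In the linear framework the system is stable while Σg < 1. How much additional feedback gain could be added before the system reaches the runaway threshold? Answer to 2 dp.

0.67

Current total gain = 0.295 + 0.0309 = 0.3259.
Margin to runaway = 1 − 0.3259 = 0.67.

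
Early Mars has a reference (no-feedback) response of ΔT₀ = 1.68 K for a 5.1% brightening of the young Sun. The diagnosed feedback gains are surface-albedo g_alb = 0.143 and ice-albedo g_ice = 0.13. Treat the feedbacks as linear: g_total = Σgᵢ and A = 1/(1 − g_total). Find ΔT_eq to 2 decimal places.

Total gain g = 0.143 + 0.13 = 0.273.
Amplification A = 1/(1 − 0.273) = 1.376.
ΔT = 1.68 × 1.376 = 2.31 K.

2.31 K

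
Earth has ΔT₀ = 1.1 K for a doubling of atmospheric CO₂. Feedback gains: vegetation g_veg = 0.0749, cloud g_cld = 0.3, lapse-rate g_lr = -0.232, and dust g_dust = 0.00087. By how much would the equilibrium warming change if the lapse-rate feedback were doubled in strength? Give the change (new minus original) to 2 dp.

-0.27 K

Original: g = 0.14377, ΔT = 1.1/(1−0.14377) = 1.2847 K.
With doubled lapse-rate: g' = -0.08823, ΔT' = 1.1/(1+0.08823) = 1.0108 K.
Change = 1.0108 − 1.2847 = -0.27 K.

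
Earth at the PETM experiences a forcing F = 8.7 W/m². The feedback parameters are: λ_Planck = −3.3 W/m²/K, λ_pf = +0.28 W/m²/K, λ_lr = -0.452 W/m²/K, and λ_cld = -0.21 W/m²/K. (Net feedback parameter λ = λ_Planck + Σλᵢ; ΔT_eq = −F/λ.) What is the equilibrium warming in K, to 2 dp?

2.36 K

Net feedback parameter λ = (−3.3) + (+0.28) + (-0.452) + (-0.21) = -3.682 W/m²/K.
ΔT = −F/λ = −8.7/(-3.682) = 2.36 K.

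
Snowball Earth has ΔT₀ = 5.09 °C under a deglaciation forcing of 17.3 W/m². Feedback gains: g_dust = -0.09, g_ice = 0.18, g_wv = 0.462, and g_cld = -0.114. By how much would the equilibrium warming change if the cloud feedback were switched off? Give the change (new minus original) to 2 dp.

Original: g = 0.438, ΔT = 5.09/(1−0.438) = 9.0569 °C.
Without cloud: g' = 0.552, ΔT' = 5.09/(1−0.552) = 11.3616 °C.
Change = 11.3616 − 9.0569 = 2.30 °C.

2.30 °C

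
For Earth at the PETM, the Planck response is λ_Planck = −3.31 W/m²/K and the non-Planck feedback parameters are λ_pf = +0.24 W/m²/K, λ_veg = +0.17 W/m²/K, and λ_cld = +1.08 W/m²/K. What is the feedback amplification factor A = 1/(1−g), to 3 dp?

Convert to gains: g_pf = 0.24/3.31 = 0.07251; g_veg = 0.17/3.31 = 0.05136; g_cld = 1.08/3.31 = 0.3263.
Total gain g = 0.45017.
A = 1/(1 − 0.45017) = 1.819.

1.819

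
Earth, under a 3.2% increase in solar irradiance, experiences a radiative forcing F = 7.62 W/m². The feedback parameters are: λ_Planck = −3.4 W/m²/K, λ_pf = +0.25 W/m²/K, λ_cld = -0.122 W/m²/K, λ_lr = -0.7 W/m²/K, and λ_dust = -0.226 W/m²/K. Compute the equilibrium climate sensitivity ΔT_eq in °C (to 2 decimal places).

Net feedback parameter λ = (−3.4) + (+0.25) + (-0.122) + (-0.7) + (-0.226) = -4.198 W/m²/K.
ΔT = −F/λ = −7.62/(-4.198) = 1.82 °C.

1.82 °C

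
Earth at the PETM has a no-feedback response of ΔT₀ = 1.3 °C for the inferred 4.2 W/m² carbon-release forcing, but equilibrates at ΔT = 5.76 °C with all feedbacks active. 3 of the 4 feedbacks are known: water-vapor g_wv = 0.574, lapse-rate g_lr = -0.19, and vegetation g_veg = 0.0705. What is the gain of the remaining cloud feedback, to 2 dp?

Amplification A = ΔT/ΔT₀ = 5.76/1.3 = 4.431.
Total gain g = 1 − 1/A = 1 − 1/4.431 = 0.7743.
Known gains sum to 0.574 − 0.19 + 0.0705 = 0.4545.
g_cld = 0.7743 − 0.4545 = 0.32.

0.32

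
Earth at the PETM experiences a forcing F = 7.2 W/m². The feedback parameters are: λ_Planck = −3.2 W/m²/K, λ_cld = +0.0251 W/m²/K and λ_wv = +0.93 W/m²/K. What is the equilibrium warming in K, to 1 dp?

Net feedback parameter λ = (−3.2) + (+0.0251) + (+0.93) = -2.2449 W/m²/K.
ΔT = −F/λ = −7.2/(-2.2449) = 3.2 K.

3.2 K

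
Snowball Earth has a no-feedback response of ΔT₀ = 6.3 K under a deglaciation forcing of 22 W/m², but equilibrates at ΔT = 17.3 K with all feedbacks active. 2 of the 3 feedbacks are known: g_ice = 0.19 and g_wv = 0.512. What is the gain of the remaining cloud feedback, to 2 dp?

-0.07

Amplification A = ΔT/ΔT₀ = 17.3/6.3 = 2.746.
Total gain g = 1 − 1/A = 1 − 1/2.746 = 0.6358.
Known gains sum to 0.19 + 0.512 = 0.702.
g_cld = 0.6358 − 0.702 = -0.07.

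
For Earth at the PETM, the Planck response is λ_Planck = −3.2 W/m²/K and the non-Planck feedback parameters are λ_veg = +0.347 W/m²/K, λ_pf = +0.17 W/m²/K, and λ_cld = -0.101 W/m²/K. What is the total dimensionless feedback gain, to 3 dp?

0.130

Convert to gains: g_veg = 0.347/3.2 = 0.1084; g_pf = 0.17/3.2 = 0.05312; g_cld = -0.101/3.2 = -0.03156.
Total gain g = 0.12996.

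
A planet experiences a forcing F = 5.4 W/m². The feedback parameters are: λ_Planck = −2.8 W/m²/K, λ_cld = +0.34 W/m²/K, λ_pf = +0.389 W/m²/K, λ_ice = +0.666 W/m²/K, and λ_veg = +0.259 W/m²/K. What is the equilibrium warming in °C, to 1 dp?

4.7 °C

Net feedback parameter λ = (−2.8) + (+0.34) + (+0.389) + (+0.666) + (+0.259) = -1.146 W/m²/K.
ΔT = −F/λ = −5.4/(-1.146) = 4.7 °C.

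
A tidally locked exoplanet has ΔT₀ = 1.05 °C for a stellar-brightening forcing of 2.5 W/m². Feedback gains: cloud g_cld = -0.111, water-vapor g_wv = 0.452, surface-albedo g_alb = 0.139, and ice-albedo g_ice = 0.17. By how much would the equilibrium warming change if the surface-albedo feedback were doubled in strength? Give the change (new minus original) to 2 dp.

Original: g = 0.65, ΔT = 1.05/(1−0.65) = 3.0000 °C.
With doubled surface-albedo: g' = 0.789, ΔT' = 1.05/(1−0.789) = 4.9763 °C.
Change = 4.9763 − 3.0000 = 1.98 °C.

1.98 °C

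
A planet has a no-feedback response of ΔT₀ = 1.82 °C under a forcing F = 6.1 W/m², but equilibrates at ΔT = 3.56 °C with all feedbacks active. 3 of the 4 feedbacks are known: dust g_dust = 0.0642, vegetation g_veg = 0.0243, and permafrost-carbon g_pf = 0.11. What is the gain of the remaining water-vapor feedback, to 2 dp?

Amplification A = ΔT/ΔT₀ = 3.56/1.82 = 1.956.
Total gain g = 1 − 1/A = 1 − 1/1.956 = 0.4888.
Known gains sum to 0.0642 + 0.0243 + 0.11 = 0.1985.
g_wv = 0.4888 − 0.1985 = 0.29.

0.29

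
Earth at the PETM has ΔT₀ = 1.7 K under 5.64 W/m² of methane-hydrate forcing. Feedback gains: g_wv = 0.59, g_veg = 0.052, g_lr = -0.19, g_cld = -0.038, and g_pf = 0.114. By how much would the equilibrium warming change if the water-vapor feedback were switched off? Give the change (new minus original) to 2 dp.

-2.00 K

Original: g = 0.528, ΔT = 1.7/(1−0.528) = 3.6017 K.
Without water-vapor: g' = -0.062, ΔT' = 1.7/(1+0.062) = 1.6008 K.
Change = 1.6008 − 3.6017 = -2.00 K.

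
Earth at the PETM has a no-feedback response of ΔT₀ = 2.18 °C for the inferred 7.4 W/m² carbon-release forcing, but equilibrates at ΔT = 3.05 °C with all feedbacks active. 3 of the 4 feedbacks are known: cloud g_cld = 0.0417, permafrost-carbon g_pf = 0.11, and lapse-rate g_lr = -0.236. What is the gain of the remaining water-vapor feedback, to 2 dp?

0.37

Amplification A = ΔT/ΔT₀ = 3.05/2.18 = 1.399.
Total gain g = 1 − 1/A = 1 − 1/1.399 = 0.2852.
Known gains sum to 0.0417 + 0.11 − 0.236 = -0.0843.
g_wv = 0.2852 + 0.0843 = 0.37.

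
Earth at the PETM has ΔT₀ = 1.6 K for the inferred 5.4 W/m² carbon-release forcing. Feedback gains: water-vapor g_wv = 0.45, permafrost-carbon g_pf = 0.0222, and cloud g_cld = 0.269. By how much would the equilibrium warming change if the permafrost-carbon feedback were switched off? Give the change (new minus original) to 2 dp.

-0.49 K

Original: g = 0.7412, ΔT = 1.6/(1−0.7412) = 6.1824 K.
Without permafrost-carbon: g' = 0.719, ΔT' = 1.6/(1−0.719) = 5.6940 K.
Change = 5.6940 − 6.1824 = -0.49 K.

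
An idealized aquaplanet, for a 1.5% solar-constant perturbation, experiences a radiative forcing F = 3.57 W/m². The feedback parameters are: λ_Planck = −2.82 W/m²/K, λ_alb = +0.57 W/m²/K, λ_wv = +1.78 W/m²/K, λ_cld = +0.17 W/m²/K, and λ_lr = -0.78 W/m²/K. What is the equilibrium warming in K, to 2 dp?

3.31 K

Net feedback parameter λ = (−2.82) + (+0.57) + (+1.78) + (+0.17) + (-0.78) = -1.08 W/m²/K.
ΔT = −F/λ = −3.57/(-1.08) = 3.31 K.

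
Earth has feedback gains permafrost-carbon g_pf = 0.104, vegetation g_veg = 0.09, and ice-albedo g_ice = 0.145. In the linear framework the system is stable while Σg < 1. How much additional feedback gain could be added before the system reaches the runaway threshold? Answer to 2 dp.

0.66

Current total gain = 0.104 + 0.09 + 0.145 = 0.339.
Margin to runaway = 1 − 0.339 = 0.66.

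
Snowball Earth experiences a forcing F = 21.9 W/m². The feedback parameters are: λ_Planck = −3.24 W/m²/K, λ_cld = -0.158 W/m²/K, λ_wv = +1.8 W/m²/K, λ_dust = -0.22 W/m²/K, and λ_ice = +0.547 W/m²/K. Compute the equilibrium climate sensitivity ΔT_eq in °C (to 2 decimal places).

Net feedback parameter λ = (−3.24) + (-0.158) + (+1.8) + (-0.22) + (+0.547) = -1.271 W/m²/K.
ΔT = −F/λ = −21.9/(-1.271) = 17.23 °C.

17.23 °C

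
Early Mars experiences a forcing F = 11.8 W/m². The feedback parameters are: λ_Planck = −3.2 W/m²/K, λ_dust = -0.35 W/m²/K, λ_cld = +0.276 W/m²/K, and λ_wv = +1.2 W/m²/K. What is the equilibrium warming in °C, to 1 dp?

Net feedback parameter λ = (−3.2) + (-0.35) + (+0.276) + (+1.2) = -2.074 W/m²/K.
ΔT = −F/λ = −11.8/(-2.074) = 5.7 °C.

5.7 °C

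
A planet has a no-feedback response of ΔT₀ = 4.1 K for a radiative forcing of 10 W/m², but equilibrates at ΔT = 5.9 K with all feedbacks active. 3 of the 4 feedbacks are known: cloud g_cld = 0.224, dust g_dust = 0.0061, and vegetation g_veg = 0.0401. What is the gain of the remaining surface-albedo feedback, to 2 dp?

Amplification A = ΔT/ΔT₀ = 5.9/4.1 = 1.439.
Total gain g = 1 − 1/A = 1 − 1/1.439 = 0.3051.
Known gains sum to 0.224 + 0.0061 + 0.0401 = 0.2702.
g_alb = 0.3051 − 0.2702 = 0.03.

0.03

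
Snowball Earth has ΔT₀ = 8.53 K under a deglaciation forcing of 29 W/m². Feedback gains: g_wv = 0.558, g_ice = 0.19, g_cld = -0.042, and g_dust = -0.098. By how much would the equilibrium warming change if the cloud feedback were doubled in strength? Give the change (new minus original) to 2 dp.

Original: g = 0.608, ΔT = 8.53/(1−0.608) = 21.7602 K.
With doubled cloud: g' = 0.566, ΔT' = 8.53/(1−0.566) = 19.6544 K.
Change = 19.6544 − 21.7602 = -2.11 K.

-2.11 K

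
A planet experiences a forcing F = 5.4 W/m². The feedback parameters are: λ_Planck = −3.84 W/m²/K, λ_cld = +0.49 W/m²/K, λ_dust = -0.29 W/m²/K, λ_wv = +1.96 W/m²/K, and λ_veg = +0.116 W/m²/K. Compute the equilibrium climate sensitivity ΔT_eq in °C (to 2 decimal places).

3.45 °C

Net feedback parameter λ = (−3.84) + (+0.49) + (-0.29) + (+1.96) + (+0.116) = -1.564 W/m²/K.
ΔT = −F/λ = −5.4/(-1.564) = 3.45 °C.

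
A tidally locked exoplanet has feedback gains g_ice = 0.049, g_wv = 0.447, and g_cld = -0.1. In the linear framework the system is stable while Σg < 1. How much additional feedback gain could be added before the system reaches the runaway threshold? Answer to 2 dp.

0.60

Current total gain = 0.049 + 0.447 − 0.1 = 0.396.
Margin to runaway = 1 − 0.396 = 0.60.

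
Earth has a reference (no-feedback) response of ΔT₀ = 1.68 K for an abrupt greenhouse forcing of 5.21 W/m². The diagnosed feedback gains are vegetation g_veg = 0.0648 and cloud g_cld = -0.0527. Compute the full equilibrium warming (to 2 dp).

1.70 K

Total gain g = 0.0648 − 0.0527 = 0.0121.
Amplification A = 1/(1 − 0.0121) = 1.012.
ΔT = 1.68 × 1.012 = 1.70 K.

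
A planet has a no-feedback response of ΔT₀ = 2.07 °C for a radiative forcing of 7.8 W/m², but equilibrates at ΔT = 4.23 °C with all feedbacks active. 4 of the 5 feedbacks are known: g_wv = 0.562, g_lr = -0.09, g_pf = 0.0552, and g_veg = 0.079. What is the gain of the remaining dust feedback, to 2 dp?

-0.10

Amplification A = ΔT/ΔT₀ = 4.23/2.07 = 2.043.
Total gain g = 1 − 1/A = 1 − 1/2.043 = 0.5105.
Known gains sum to 0.562 − 0.09 + 0.0552 + 0.079 = 0.6062.
g_dust = 0.5105 − 0.6062 = -0.10.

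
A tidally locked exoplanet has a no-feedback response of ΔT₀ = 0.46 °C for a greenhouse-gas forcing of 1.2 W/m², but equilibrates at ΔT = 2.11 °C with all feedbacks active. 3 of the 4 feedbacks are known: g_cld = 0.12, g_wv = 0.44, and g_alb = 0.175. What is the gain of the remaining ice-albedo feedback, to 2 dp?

0.05

Amplification A = ΔT/ΔT₀ = 2.11/0.46 = 4.587.
Total gain g = 1 − 1/A = 1 − 1/4.587 = 0.782.
Known gains sum to 0.12 + 0.44 + 0.175 = 0.735.
g_ice = 0.782 − 0.735 = 0.05.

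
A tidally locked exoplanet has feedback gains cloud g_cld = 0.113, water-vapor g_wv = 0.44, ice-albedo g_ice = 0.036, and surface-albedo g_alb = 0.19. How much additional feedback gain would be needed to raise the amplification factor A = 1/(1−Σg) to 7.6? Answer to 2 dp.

0.09

Current total gain = 0.779.
Target gain for A = 7.6: g* = 1 − 1/7.6 = 0.8684.
Additional gain needed = 0.8684 − 0.779 = 0.09.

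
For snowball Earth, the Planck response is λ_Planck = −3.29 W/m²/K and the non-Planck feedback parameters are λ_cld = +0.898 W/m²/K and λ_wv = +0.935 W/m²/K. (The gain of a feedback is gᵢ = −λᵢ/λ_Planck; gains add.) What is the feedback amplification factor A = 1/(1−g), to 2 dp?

2.26

Convert to gains: g_cld = 0.898/3.29 = 0.2729; g_wv = 0.935/3.29 = 0.2842.
Total gain g = 0.5571.
A = 1/(1 − 0.5571) = 2.26.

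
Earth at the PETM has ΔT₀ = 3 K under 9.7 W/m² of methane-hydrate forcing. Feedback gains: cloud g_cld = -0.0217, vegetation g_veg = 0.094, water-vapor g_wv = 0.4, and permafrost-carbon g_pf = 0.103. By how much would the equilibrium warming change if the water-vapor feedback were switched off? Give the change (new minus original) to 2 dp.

-3.43 K

Original: g = 0.5753, ΔT = 3/(1−0.5753) = 7.0638 K.
Without water-vapor: g' = 0.1753, ΔT' = 3/(1−0.1753) = 3.6377 K.
Change = 3.6377 − 7.0638 = -3.43 K.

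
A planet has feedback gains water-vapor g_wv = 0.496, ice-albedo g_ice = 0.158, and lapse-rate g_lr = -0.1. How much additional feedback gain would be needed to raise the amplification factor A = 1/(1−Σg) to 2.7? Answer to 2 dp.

Current total gain = 0.554.
Target gain for A = 2.7: g* = 1 − 1/2.7 = 0.6296.
Additional gain needed = 0.6296 − 0.554 = 0.08.

0.08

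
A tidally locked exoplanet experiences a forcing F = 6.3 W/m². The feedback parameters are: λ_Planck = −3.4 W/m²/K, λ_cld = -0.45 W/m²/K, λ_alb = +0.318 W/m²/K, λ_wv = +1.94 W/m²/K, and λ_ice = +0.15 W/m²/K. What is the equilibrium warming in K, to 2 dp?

Net feedback parameter λ = (−3.4) + (-0.45) + (+0.318) + (+1.94) + (+0.15) = -1.442 W/m²/K.
ΔT = −F/λ = −6.3/(-1.442) = 4.37 K.

4.37 K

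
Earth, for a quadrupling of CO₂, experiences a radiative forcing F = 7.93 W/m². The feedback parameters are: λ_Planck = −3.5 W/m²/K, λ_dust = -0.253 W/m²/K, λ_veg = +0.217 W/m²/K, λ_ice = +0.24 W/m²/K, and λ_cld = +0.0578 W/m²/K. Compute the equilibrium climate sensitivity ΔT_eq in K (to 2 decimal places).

2.45 K

Net feedback parameter λ = (−3.5) + (-0.253) + (+0.217) + (+0.24) + (+0.0578) = -3.2382 W/m²/K.
ΔT = −F/λ = −7.93/(-3.2382) = 2.45 K.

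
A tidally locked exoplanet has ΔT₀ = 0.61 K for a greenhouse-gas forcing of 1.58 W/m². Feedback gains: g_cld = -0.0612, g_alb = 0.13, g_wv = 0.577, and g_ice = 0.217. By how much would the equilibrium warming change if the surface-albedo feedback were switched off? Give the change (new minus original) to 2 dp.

Original: g = 0.8628, ΔT = 0.61/(1−0.8628) = 4.4461 K.
Without surface-albedo: g' = 0.7328, ΔT' = 0.61/(1−0.7328) = 2.2829 K.
Change = 2.2829 − 4.4461 = -2.16 K.

-2.16 K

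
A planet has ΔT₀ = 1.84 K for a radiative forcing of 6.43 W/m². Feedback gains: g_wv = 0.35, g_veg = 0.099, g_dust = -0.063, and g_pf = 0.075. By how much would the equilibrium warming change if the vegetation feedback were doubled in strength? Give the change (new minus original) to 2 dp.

0.77 K

Original: g = 0.461, ΔT = 1.84/(1−0.461) = 3.4137 K.
With doubled vegetation: g' = 0.56, ΔT' = 1.84/(1−0.56) = 4.1818 K.
Change = 4.1818 − 3.4137 = 0.77 K.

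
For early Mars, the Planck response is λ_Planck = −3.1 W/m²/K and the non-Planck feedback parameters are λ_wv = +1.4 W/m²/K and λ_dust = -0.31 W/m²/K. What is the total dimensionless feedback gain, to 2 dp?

0.35

Convert to gains: g_wv = 1.4/3.1 = 0.4516; g_dust = -0.31/3.1 = -0.1.
Total gain g = 0.3516.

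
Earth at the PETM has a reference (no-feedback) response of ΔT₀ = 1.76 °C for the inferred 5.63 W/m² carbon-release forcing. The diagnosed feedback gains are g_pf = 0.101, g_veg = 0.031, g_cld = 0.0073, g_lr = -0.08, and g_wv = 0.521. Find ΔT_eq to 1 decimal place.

4.2 °C

Total gain g = 0.101 + 0.031 + 0.0073 − 0.08 + 0.521 = 0.5803.
Amplification A = 1/(1 − 0.5803) = 2.383.
ΔT = 1.76 × 2.383 = 4.2 °C.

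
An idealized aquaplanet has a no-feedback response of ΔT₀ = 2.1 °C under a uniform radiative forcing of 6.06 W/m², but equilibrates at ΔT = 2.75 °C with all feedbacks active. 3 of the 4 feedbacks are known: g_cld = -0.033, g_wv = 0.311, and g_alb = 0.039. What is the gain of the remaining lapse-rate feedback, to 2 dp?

-0.08

Amplification A = ΔT/ΔT₀ = 2.75/2.1 = 1.31.
Total gain g = 1 − 1/A = 1 − 1/1.31 = 0.2366.
Known gains sum to -0.033 + 0.311 + 0.039 = 0.317.
g_lr = 0.2366 − 0.317 = -0.08.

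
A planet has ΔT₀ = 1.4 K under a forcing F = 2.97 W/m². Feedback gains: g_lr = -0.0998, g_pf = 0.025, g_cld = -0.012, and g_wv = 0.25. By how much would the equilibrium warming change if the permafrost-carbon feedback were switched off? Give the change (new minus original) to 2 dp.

-0.05 K

Original: g = 0.1632, ΔT = 1.4/(1−0.1632) = 1.6730 K.
Without permafrost-carbon: g' = 0.1382, ΔT' = 1.4/(1−0.1382) = 1.6245 K.
Change = 1.6245 − 1.6730 = -0.05 K.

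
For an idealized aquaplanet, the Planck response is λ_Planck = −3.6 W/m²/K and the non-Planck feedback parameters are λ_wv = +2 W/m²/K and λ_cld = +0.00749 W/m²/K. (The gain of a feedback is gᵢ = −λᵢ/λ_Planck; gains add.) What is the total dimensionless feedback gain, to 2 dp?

Convert to gains: g_wv = 2/3.6 = 0.5556; g_cld = 0.00749/3.6 = 0.002081.
Total gain g = 0.557681.

0.56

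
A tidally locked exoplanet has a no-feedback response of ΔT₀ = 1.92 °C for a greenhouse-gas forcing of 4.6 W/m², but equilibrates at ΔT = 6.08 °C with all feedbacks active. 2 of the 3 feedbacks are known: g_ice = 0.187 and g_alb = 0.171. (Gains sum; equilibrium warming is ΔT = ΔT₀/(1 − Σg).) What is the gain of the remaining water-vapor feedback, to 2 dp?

0.33

Amplification A = ΔT/ΔT₀ = 6.08/1.92 = 3.167.
Total gain g = 1 − 1/A = 1 − 1/3.167 = 0.6842.
Known gains sum to 0.187 + 0.171 = 0.358.
g_wv = 0.6842 − 0.358 = 0.33.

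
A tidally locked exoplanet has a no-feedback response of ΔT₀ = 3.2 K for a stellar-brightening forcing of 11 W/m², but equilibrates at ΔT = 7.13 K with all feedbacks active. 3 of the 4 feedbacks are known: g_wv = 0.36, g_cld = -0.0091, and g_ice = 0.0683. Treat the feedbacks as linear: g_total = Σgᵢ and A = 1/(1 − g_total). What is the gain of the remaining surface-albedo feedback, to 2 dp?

Amplification A = ΔT/ΔT₀ = 7.13/3.2 = 2.228.
Total gain g = 1 − 1/A = 1 − 1/2.228 = 0.5512.
Known gains sum to 0.36 − 0.0091 + 0.0683 = 0.4192.
g_alb = 0.5512 − 0.4192 = 0.13.

0.13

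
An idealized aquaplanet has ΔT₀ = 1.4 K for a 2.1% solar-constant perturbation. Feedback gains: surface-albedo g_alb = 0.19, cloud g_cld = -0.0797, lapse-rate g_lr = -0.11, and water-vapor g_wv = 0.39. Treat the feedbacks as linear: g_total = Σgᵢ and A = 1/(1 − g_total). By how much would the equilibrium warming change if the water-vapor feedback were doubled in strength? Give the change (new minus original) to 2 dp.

Original: g = 0.3903, ΔT = 1.4/(1−0.3903) = 2.2962 K.
With doubled water-vapor: g' = 0.7803, ΔT' = 1.4/(1−0.7803) = 6.3723 K.
Change = 6.3723 − 2.2962 = 4.08 K.

4.08 K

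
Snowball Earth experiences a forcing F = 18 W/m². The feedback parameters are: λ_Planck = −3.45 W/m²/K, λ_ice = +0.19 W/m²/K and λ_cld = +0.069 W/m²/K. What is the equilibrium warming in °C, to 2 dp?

5.64 °C

Net feedback parameter λ = (−3.45) + (+0.19) + (+0.069) = -3.191 W/m²/K.
ΔT = −F/λ = −18/(-3.191) = 5.64 °C.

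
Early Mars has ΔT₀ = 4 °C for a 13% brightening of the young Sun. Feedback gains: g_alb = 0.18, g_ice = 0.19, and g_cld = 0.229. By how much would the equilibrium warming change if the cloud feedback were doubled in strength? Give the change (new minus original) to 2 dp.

Original: g = 0.599, ΔT = 4/(1−0.599) = 9.9751 °C.
With doubled cloud: g' = 0.828, ΔT' = 4/(1−0.828) = 23.2558 °C.
Change = 23.2558 − 9.9751 = 13.28 °C.

13.28 °C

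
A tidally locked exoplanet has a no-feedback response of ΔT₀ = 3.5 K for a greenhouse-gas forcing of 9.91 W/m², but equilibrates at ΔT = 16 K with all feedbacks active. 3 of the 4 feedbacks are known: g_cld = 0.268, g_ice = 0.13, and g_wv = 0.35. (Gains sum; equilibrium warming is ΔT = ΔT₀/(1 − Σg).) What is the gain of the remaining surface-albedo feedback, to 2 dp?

Amplification A = ΔT/ΔT₀ = 16/3.5 = 4.571.
Total gain g = 1 − 1/A = 1 − 1/4.571 = 0.7812.
Known gains sum to 0.268 + 0.13 + 0.35 = 0.748.
g_alb = 0.7812 − 0.748 = 0.03.

0.03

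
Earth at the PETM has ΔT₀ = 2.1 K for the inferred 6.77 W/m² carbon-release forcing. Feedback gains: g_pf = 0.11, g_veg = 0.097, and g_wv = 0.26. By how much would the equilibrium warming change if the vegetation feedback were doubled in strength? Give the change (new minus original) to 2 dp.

Original: g = 0.467, ΔT = 2.1/(1−0.467) = 3.9400 K.
With doubled vegetation: g' = 0.564, ΔT' = 2.1/(1−0.564) = 4.8165 K.
Change = 4.8165 − 3.9400 = 0.88 K.

0.88 K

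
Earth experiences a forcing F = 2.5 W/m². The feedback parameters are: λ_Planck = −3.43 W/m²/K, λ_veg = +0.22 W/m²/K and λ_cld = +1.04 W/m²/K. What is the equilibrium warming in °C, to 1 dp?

1.2 °C

Net feedback parameter λ = (−3.43) + (+0.22) + (+1.04) = -2.17 W/m²/K.
ΔT = −F/λ = −2.5/(-2.17) = 1.2 °C.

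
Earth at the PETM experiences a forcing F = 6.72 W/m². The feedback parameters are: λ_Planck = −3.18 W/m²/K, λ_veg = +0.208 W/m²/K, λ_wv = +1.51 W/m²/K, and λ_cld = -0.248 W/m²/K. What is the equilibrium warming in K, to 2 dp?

Net feedback parameter λ = (−3.18) + (+0.208) + (+1.51) + (-0.248) = -1.71 W/m²/K.
ΔT = −F/λ = −6.72/(-1.71) = 3.93 K.

3.93 K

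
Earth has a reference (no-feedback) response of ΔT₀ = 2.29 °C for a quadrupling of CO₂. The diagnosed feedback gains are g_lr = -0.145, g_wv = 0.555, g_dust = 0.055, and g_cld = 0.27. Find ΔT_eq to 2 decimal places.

8.64 °C

Total gain g = -0.145 + 0.555 + 0.055 + 0.27 = 0.735.
Amplification A = 1/(1 − 0.735) = 3.774.
ΔT = 2.29 × 3.774 = 8.64 °C.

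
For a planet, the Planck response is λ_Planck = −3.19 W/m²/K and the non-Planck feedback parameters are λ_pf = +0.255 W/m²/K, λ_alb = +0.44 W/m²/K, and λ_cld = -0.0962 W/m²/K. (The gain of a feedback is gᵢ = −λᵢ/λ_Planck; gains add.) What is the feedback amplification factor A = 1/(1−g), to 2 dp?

1.23

Convert to gains: g_pf = 0.255/3.19 = 0.07994; g_alb = 0.44/3.19 = 0.1379; g_cld = -0.0962/3.19 = -0.03016.
Total gain g = 0.18768.
A = 1/(1 − 0.18768) = 1.23.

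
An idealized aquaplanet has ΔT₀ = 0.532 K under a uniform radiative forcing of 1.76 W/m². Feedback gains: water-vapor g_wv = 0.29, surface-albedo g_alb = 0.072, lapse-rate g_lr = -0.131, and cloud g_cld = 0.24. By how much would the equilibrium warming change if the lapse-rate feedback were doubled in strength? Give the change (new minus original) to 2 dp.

-0.20 K

Original: g = 0.471, ΔT = 0.532/(1−0.471) = 1.0057 K.
With doubled lapse-rate: g' = 0.34, ΔT' = 0.532/(1−0.34) = 0.8061 K.
Change = 0.8061 − 1.0057 = -0.20 K.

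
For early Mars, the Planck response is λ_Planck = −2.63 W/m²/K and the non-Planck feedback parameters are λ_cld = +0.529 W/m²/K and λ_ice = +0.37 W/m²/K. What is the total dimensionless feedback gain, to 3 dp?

Convert to gains: g_cld = 0.529/2.63 = 0.2011; g_ice = 0.37/2.63 = 0.1407.
Total gain g = 0.3418.

0.342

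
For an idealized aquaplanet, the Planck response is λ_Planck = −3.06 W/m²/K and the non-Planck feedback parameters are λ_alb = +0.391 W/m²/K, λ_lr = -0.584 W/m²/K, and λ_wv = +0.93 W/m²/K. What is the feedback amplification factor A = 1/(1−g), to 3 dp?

Convert to gains: g_alb = 0.391/3.06 = 0.1278; g_lr = -0.584/3.06 = -0.1908; g_wv = 0.93/3.06 = 0.3039.
Total gain g = 0.2409.
A = 1/(1 − 0.2409) = 1.317.

1.317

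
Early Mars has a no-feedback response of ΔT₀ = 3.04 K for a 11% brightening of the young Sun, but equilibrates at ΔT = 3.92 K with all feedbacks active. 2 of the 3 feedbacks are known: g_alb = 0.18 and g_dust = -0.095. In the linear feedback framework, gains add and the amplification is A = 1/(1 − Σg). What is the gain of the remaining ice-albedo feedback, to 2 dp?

Amplification A = ΔT/ΔT₀ = 3.92/3.04 = 1.289.
Total gain g = 1 − 1/A = 1 − 1/1.289 = 0.2242.
Known gains sum to 0.18 − 0.095 = 0.085.
g_ice = 0.2242 − 0.085 = 0.14.

0.14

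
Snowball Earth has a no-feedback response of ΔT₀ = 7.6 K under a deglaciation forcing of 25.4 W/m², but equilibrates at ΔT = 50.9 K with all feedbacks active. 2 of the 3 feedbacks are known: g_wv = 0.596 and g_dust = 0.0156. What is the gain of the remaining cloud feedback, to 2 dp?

0.24

Amplification A = ΔT/ΔT₀ = 50.9/7.6 = 6.697.
Total gain g = 1 − 1/A = 1 − 1/6.697 = 0.8507.
Known gains sum to 0.596 + 0.0156 = 0.6116.
g_cld = 0.8507 − 0.6116 = 0.24.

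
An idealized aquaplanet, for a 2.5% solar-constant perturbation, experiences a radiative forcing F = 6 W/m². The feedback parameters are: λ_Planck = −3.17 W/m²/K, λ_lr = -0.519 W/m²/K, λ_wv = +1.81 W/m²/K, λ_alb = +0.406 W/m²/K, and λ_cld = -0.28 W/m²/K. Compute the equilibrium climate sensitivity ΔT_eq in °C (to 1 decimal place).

3.4 °C

Net feedback parameter λ = (−3.17) + (-0.519) + (+1.81) + (+0.406) + (-0.28) = -1.753 W/m²/K.
ΔT = −F/λ = −6/(-1.753) = 3.4 °C.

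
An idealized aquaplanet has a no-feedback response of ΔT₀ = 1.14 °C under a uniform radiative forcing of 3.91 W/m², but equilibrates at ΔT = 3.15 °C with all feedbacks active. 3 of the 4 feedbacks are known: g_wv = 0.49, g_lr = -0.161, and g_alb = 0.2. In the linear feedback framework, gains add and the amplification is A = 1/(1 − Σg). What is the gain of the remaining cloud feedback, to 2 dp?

Amplification A = ΔT/ΔT₀ = 3.15/1.14 = 2.763.
Total gain g = 1 − 1/A = 1 − 1/2.763 = 0.6381.
Known gains sum to 0.49 − 0.161 + 0.2 = 0.529.
g_cld = 0.6381 − 0.529 = 0.11.

0.11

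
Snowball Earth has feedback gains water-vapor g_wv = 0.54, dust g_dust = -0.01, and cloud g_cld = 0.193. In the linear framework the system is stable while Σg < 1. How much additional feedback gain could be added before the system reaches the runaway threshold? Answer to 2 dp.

Current total gain = 0.54 − 0.01 + 0.193 = 0.723.
Margin to runaway = 1 − 0.723 = 0.28.

0.28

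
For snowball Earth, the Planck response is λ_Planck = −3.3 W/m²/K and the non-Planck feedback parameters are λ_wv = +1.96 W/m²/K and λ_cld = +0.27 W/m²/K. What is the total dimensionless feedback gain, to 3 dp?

0.676

Convert to gains: g_wv = 1.96/3.3 = 0.5939; g_cld = 0.27/3.3 = 0.08182.
Total gain g = 0.67572.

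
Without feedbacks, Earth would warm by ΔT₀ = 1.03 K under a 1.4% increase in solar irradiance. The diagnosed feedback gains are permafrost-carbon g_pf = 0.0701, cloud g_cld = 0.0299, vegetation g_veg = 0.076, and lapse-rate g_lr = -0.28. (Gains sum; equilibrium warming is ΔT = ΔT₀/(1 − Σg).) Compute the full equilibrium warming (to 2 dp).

Total gain g = 0.0701 + 0.0299 + 0.076 − 0.28 = -0.104.
Amplification A = 1/(1 + 0.104) = 0.9058.
ΔT = 1.03 × 0.9058 = 0.93 K.

0.93 K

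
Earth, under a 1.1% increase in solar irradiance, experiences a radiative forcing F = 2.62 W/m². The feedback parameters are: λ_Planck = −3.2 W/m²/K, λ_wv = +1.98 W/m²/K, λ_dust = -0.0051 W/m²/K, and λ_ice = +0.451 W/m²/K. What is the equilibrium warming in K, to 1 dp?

Net feedback parameter λ = (−3.2) + (+1.98) + (-0.0051) + (+0.451) = -0.7741 W/m²/K.
ΔT = −F/λ = −2.62/(-0.7741) = 3.4 K.

3.4 K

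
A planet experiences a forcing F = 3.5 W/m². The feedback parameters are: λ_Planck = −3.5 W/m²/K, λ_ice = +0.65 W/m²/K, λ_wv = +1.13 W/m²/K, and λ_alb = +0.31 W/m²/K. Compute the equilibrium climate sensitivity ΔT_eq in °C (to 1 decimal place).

2.5 °C

Net feedback parameter λ = (−3.5) + (+0.65) + (+1.13) + (+0.31) = -1.41 W/m²/K.
ΔT = −F/λ = −3.5/(-1.41) = 2.5 °C.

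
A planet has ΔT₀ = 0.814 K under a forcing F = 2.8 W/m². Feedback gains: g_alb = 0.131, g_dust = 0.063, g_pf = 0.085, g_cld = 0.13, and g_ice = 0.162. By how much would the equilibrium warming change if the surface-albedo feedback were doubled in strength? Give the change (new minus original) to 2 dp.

0.83 K

Original: g = 0.571, ΔT = 0.814/(1−0.571) = 1.8974 K.
With doubled surface-albedo: g' = 0.702, ΔT' = 0.814/(1−0.702) = 2.7315 K.
Change = 2.7315 − 1.8974 = 0.83 K.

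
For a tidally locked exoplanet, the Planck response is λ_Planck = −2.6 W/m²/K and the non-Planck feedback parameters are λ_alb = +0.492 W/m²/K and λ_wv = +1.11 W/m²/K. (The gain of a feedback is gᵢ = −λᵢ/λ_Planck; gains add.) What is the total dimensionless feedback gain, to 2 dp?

Convert to gains: g_alb = 0.492/2.6 = 0.1892; g_wv = 1.11/2.6 = 0.4269.
Total gain g = 0.6161.

0.62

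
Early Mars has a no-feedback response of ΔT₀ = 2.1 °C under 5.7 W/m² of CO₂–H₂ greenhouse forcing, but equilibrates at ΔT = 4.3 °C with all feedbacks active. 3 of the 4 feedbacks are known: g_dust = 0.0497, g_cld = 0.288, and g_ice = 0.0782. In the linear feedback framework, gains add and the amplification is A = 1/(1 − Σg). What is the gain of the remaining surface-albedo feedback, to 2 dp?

0.10

Amplification A = ΔT/ΔT₀ = 4.3/2.1 = 2.048.
Total gain g = 1 − 1/A = 1 − 1/2.048 = 0.5117.
Known gains sum to 0.0497 + 0.288 + 0.0782 = 0.4159.
g_alb = 0.5117 − 0.4159 = 0.10.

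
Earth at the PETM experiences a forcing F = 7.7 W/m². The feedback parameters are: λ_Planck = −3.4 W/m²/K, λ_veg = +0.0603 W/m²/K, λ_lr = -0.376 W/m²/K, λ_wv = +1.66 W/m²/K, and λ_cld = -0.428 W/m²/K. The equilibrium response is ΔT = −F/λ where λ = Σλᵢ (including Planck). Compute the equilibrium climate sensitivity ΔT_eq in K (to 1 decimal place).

Net feedback parameter λ = (−3.4) + (+0.0603) + (-0.376) + (+1.66) + (-0.428) = -2.4837 W/m²/K.
ΔT = −F/λ = −7.7/(-2.4837) = 3.1 K.

3.1 K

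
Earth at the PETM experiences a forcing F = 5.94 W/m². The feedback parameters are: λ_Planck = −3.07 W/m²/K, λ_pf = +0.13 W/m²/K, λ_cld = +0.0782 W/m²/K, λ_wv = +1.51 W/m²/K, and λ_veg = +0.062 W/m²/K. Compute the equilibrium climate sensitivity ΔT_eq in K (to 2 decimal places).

4.61 K

Net feedback parameter λ = (−3.07) + (+0.13) + (+0.0782) + (+1.51) + (+0.062) = -1.2898 W/m²/K.
ΔT = −F/λ = −5.94/(-1.2898) = 4.61 K.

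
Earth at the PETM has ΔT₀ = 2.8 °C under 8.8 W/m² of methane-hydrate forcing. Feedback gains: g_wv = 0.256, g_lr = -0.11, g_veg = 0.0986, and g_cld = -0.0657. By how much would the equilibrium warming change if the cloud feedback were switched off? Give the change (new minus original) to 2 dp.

Original: g = 0.1789, ΔT = 2.8/(1−0.1789) = 3.4101 °C.
Without cloud: g' = 0.2446, ΔT' = 2.8/(1−0.2446) = 3.7066 °C.
Change = 3.7066 − 3.4101 = 0.30 °C.

0.30 °C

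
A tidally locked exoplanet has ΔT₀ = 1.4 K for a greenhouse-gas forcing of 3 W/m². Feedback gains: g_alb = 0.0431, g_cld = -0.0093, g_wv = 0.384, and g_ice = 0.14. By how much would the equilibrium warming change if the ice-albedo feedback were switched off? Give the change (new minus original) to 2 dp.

-0.76 K

Original: g = 0.5578, ΔT = 1.4/(1−0.5578) = 3.1660 K.
Without ice-albedo: g' = 0.4178, ΔT' = 1.4/(1−0.4178) = 2.4047 K.
Change = 2.4047 − 3.1660 = -0.76 K.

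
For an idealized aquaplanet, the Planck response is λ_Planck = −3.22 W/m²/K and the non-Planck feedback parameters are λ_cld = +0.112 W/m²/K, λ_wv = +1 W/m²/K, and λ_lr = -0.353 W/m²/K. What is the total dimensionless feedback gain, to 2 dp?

0.24

Convert to gains: g_cld = 0.112/3.22 = 0.03478; g_wv = 1/3.22 = 0.3106; g_lr = -0.353/3.22 = -0.1096.
Total gain g = 0.23578.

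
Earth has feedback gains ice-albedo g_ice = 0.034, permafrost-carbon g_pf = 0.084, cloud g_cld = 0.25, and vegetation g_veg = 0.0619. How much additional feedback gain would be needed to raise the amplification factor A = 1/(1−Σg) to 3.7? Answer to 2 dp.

Current total gain = 0.4299.
Target gain for A = 3.7: g* = 1 − 1/3.7 = 0.7297.
Additional gain needed = 0.7297 − 0.4299 = 0.30.

0.30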